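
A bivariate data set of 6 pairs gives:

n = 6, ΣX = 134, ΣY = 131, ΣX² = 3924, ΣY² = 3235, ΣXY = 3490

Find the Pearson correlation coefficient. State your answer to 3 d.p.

r = (nΣXY − ΣXΣY) / √[(nΣX² − (ΣX)²)(nΣY² − (ΣY)²)]
Numerator: 6×3490 − 134×131 = 3386
Denominator: √[(23544 − 17956)(19410 − 17161)] = √[5588 × 2249] = 3545.0546
r = 3386 / 3545.0546 ≈ 0.955

0.955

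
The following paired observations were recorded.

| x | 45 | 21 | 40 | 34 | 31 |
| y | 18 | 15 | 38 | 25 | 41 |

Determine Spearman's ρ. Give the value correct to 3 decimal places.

0.100

Rank x: 5, 1, 4, 3, 2
Rank y: 2, 1, 4, 3, 5
d = rank(x) − rank(y): 3, 0, 0, 0, -3; Σd² = 18
ρ = 1 − 6Σd² / [n(n²−1)] = 1 − 6×18 / (5×24) = 1 − 108/120 ≈ 0.100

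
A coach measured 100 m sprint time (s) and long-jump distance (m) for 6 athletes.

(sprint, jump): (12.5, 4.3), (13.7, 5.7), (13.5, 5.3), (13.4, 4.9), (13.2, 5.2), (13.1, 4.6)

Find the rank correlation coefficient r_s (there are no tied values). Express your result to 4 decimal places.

0.9429

Rank sprint: 1, 6, 5, 4, 3, 2
Rank jump: 1, 6, 5, 3, 4, 2
d = rank(sprint) − rank(jump): 0, 0, 0, 1, -1, 0; Σd² = 2
ρ = 1 − 6Σd² / [n(n²−1)] = 1 − 6×2 / (6×35) = 1 − 12/210 ≈ 0.9429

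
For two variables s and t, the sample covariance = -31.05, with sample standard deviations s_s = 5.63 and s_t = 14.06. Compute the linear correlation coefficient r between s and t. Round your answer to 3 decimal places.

-0.392

r = Cov(s,t) / (s_s · s_t) = -31.05 / (5.63 × 14.06)
  = -31.05 / 79.1578 ≈ -0.392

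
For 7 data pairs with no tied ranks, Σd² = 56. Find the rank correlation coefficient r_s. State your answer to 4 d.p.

ρ = 1 − 6Σd² / [n(n²−1)] = 1 − 6×56 / (7×48)
  = 1 − 336/336 = 1 − 1.00000 ≈ 0.0000

0.0000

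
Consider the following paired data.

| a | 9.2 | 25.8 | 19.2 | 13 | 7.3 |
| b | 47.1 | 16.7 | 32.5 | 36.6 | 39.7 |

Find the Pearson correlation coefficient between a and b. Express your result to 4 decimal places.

n = 5, Σa = 74.5, Σb = 172.6, Σa² = 1341.21, Σb² = 6469.2, Σab = 2253.79
nΣab − ΣaΣb = 11268.95 − 12858.7 = -1589.75
nΣa² − (Σa)² = 6706.05 − 5550.25 = 1155.8; nΣb² − (Σb)² = 32346 − 29790.76 = 2555.24
r = -1589.75 / √(1155.8 × 2555.24) = -1589.75 / 1718.5303 ≈ -0.9251

-0.9251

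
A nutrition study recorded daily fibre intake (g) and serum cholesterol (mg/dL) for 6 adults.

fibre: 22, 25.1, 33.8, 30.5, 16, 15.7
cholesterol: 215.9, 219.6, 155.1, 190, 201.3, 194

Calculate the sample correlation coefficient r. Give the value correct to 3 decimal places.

-0.556

n = 6, Σx = 143.1, Σy = 1175.9, Σx² = 3689.19, Σy² = 233150.67, Σxy = 27565.74
nΣxy − ΣxΣy = 165394.44 − 168271.29 = -2876.85
nΣx² − (Σx)² = 22135.14 − 20477.61 = 1657.53; nΣy² − (Σy)² = 1398904.02 − 1382740.81 = 16163.21
r = -2876.85 / √(1657.53 × 16163.21) = -2876.85 / 5176.0028 ≈ -0.556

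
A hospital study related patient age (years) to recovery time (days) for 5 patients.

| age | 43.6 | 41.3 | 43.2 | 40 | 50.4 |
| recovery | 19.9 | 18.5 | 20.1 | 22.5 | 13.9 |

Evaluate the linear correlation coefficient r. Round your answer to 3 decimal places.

-0.910

n = 5, Σx = 218.5, Σy = 94.9, Σx² = 9613.05, Σy² = 1841.73, Σxy = 4100.57
nΣxy − ΣxΣy = 20502.85 − 20735.65 = -232.8
nΣx² − (Σx)² = 48065.25 − 47742.25 = 323; nΣy² − (Σy)² = 9208.65 − 9006.01 = 202.64
r = -232.8 / √(323 × 202.64) = -232.8 / 255.8373 ≈ -0.910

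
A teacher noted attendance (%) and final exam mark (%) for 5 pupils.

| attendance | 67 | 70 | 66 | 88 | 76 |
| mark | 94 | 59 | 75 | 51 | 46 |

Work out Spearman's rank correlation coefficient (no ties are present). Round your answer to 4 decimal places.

Rank attendance: 2, 3, 1, 5, 4
Rank mark: 5, 3, 4, 2, 1
d = rank(attendance) − rank(mark): -3, 0, -3, 3, 3; Σd² = 36
ρ = 1 − 6Σd² / [n(n²−1)] = 1 − 6×36 / (5×24) = 1 − 216/120 ≈ -0.8000

-0.8000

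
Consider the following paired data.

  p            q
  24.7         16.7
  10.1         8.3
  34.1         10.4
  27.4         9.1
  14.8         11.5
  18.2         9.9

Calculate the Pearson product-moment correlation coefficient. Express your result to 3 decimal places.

n = 6, Σp = 129.3, Σq = 65.9, Σp² = 3175.95, Σq² = 769.01, Σpq = 1450.68
nΣpq − ΣpΣq = 8704.08 − 8520.87 = 183.21
nΣp² − (Σp)² = 19055.7 − 16718.49 = 2337.21; nΣq² − (Σq)² = 4614.06 − 4342.81 = 271.25
r = 183.21 / √(2337.21 × 271.25) = 183.21 / 796.2212 ≈ 0.230

0.230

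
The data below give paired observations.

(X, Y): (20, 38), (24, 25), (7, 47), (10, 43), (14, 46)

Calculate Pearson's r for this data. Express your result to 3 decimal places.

-0.883

n = 5, ΣX = 75, ΣY = 199, ΣX² = 1321, ΣY² = 8243, ΣXY = 2763
nΣXY − ΣXΣY = 13815 − 14925 = -1110
nΣX² − (ΣX)² = 6605 − 5625 = 980; nΣY² − (ΣY)² = 41215 − 39601 = 1614
r = -1110 / √(980 × 1614) = -1110 / 1257.6645 ≈ -0.883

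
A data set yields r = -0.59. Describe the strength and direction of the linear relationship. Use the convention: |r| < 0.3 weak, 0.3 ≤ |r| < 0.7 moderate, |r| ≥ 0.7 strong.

moderate negative

r = -0.59 < 0 so the relationship is negative.
|r| = 0.59, which falls in the moderate range.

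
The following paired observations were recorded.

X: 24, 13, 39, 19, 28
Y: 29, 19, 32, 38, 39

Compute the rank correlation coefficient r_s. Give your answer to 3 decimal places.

Rank X: 3, 1, 5, 2, 4
Rank Y: 2, 1, 3, 4, 5
d = rank(X) − rank(Y): 1, 0, 2, -2, -1; Σd² = 10
ρ = 1 − 6Σd² / [n(n²−1)] = 1 − 6×10 / (5×24) = 1 − 60/120 ≈ 0.500

0.500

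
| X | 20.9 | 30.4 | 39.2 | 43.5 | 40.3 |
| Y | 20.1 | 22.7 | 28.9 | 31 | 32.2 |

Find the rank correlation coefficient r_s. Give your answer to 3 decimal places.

0.900

Rank X: 1, 2, 3, 5, 4
Rank Y: 1, 2, 3, 4, 5
d = rank(X) − rank(Y): 0, 0, 0, 1, -1; Σd² = 2
ρ = 1 − 6Σd² / [n(n²−1)] = 1 − 6×2 / (5×24) = 1 − 12/120 ≈ 0.900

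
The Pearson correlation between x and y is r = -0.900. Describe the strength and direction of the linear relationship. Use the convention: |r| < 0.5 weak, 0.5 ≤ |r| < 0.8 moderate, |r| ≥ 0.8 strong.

r = -0.900 < 0 so the relationship is negative.
|r| = 0.900, which falls in the strong range.

strong negative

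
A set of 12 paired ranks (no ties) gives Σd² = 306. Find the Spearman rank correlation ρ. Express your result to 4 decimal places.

ρ = 1 − 6Σd² / [n(n²−1)] = 1 − 6×306 / (12×143)
  = 1 − 1836/1716 = 1 − 1.06993 ≈ -0.0699

-0.0699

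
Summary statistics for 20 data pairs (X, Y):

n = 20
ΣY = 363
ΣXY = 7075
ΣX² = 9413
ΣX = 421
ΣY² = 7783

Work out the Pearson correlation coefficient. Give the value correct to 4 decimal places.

r = (nΣXY − ΣXΣY) / √[(nΣX² − (ΣX)²)(nΣY² − (ΣY)²)]
Numerator: 20×7075 − 421×363 = -11323
Denominator: √[(188260 − 177241)(155660 − 131769)] = √[11019 × 23891] = 16225.1326
r = -11323 / 16225.1326 ≈ -0.6979

-0.6979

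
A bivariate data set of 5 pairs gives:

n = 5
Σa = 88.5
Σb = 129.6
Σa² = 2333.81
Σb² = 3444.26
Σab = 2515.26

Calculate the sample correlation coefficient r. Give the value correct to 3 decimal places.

0.867

r = (nΣab − ΣaΣb) / √[(nΣa² − (Σa)²)(nΣb² − (Σb)²)]
Numerator: 5×2515.26 − 88.5×129.6 = 1106.7
Denominator: √[(11669.05 − 7832.25)(17221.3 − 16796.16)] = √[3836.8 × 425.14] = 1277.1755
r = 1106.7 / 1277.1755 ≈ 0.867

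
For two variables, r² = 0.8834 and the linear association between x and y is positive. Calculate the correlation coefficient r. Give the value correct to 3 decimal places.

0.940

|r| = √0.8834 = 0.940
The association is positive, so r = 0.940.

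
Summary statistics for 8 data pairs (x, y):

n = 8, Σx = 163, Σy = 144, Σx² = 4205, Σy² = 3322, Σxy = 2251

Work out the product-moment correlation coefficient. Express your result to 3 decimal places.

r = (nΣxy − ΣxΣy) / √[(nΣx² − (Σx)²)(nΣy² − (Σy)²)]
Numerator: 8×2251 − 163×144 = -5464
Denominator: √[(33640 − 26569)(26576 − 20736)] = √[7071 × 5840] = 6426.0906
r = -5464 / 6426.0906 ≈ -0.850

-0.850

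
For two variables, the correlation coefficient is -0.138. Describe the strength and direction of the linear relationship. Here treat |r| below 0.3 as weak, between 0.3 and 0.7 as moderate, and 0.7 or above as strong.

weak negative

r = -0.138 < 0 so the relationship is negative.
|r| = 0.138, which falls in the weak range.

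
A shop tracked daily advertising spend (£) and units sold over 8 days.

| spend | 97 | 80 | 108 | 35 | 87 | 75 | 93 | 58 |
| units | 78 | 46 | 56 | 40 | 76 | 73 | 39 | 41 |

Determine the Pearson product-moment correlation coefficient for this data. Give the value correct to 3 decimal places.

0.451

n = 8, Σx = 633, Σy = 449, Σx² = 53905, Σy² = 27243, Σxy = 36786
nΣxy − ΣxΣy = 294288 − 284217 = 10071
nΣx² − (Σx)² = 431240 − 400689 = 30551; nΣy² − (Σy)² = 217944 − 201601 = 16343
r = 10071 / √(30551 × 16343) = 10071 / 22344.9098 ≈ 0.451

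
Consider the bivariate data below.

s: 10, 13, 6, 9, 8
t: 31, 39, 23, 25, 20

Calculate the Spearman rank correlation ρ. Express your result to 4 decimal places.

Rank s: 4, 5, 1, 3, 2
Rank t: 4, 5, 2, 3, 1
d = rank(s) − rank(t): 0, 0, -1, 0, 1; Σd² = 2
ρ = 1 − 6Σd² / [n(n²−1)] = 1 − 6×2 / (5×24) = 1 − 12/120 ≈ 0.9000

0.9000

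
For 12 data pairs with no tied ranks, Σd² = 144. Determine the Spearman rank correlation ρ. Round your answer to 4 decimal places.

ρ = 1 − 6Σd² / [n(n²−1)] = 1 − 6×144 / (12×143)
  = 1 − 864/1716 = 1 − 0.50350 ≈ 0.4965

0.4965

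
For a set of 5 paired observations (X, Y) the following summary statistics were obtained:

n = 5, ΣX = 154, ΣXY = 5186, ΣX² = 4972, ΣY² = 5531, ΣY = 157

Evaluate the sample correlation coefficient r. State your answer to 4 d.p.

0.9448

r = (nΣXY − ΣXΣY) / √[(nΣX² − (ΣX)²)(nΣY² − (ΣY)²)]
Numerator: 5×5186 − 154×157 = 1752
Denominator: √[(24860 − 23716)(27655 − 24649)] = √[1144 × 3006] = 1854.4174
r = 1752 / 1854.4174 ≈ 0.9448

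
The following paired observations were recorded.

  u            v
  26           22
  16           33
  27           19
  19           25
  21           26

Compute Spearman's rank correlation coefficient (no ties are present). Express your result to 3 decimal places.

Rank u: 4, 1, 5, 2, 3
Rank v: 2, 5, 1, 3, 4
d = rank(u) − rank(v): 2, -4, 4, -1, -1; Σd² = 38
ρ = 1 − 6Σd² / [n(n²−1)] = 1 − 6×38 / (5×24) = 1 − 228/120 ≈ -0.900

-0.900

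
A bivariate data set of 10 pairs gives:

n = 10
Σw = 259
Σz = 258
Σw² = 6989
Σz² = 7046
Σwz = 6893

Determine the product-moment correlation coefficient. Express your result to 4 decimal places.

0.6372

r = (nΣwz − ΣwΣz) / √[(nΣw² − (Σw)²)(nΣz² − (Σz)²)]
Numerator: 10×6893 − 259×258 = 2108
Denominator: √[(69890 − 67081)(70460 − 66564)] = √[2809 × 3896] = 3308.1511
r = 2108 / 3308.1511 ≈ 0.6372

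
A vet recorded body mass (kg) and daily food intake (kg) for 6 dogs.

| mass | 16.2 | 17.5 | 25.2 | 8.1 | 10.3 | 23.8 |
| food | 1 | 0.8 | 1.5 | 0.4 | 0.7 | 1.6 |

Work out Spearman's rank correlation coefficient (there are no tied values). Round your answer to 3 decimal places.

Rank mass: 3, 4, 6, 1, 2, 5
Rank food: 4, 3, 5, 1, 2, 6
d = rank(mass) − rank(food): -1, 1, 1, 0, 0, -1; Σd² = 4
ρ = 1 − 6Σd² / [n(n²−1)] = 1 − 6×4 / (6×35) = 1 − 24/210 ≈ 0.886

0.886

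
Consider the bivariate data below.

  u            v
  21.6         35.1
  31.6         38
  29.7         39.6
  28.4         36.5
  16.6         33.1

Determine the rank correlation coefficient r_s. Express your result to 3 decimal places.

Rank u: 2, 5, 4, 3, 1
Rank v: 2, 4, 5, 3, 1
d = rank(u) − rank(v): 0, 1, -1, 0, 0; Σd² = 2
ρ = 1 − 6Σd² / [n(n²−1)] = 1 − 6×2 / (5×24) = 1 − 12/120 ≈ 0.900

0.900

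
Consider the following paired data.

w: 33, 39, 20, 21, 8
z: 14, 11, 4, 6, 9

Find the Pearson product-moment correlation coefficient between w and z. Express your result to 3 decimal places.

0.543

n = 5, Σw = 121, Σz = 44, Σw² = 3515, Σz² = 450, Σwz = 1169
nΣwz − ΣwΣz = 5845 − 5324 = 521
nΣw² − (Σw)² = 17575 − 14641 = 2934; nΣz² − (Σz)² = 2250 − 1936 = 314
r = 521 / √(2934 × 314) = 521 / 959.8312 ≈ 0.543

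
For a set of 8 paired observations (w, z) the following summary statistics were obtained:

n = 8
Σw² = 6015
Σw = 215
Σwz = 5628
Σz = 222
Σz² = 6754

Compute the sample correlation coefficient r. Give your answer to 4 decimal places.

r = (nΣwz − ΣwΣz) / √[(nΣw² − (Σw)²)(nΣz² − (Σz)²)]
Numerator: 8×5628 − 215×222 = -2706
Denominator: √[(48120 − 46225)(54032 − 49284)] = √[1895 × 4748] = 2999.5766
r = -2706 / 2999.5766 ≈ -0.9021

-0.9021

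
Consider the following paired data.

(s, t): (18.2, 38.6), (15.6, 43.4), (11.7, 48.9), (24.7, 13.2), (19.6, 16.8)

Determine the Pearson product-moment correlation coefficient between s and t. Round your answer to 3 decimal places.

n = 5, Σs = 89.8, Σt = 160.9, Σs² = 1705.74, Σt² = 6221.21, Σst = 2607.01
nΣst − ΣsΣt = 13035.05 − 14448.82 = -1413.77
nΣs² − (Σs)² = 8528.7 − 8064.04 = 464.66; nΣt² − (Σt)² = 31106.05 − 25888.81 = 5217.24
r = -1413.77 / √(464.66 × 5217.24) = -1413.77 / 1556.9980 ≈ -0.908

-0.908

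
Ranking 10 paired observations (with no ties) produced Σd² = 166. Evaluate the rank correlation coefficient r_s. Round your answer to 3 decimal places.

ρ = 1 − 6Σd² / [n(n²−1)] = 1 − 6×166 / (10×99)
  = 1 − 996/990 = 1 − 1.0061 ≈ -0.006

-0.006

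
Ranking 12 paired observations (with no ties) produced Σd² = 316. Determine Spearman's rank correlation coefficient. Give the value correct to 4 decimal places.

ρ = 1 − 6Σd² / [n(n²−1)] = 1 − 6×316 / (12×143)
  = 1 − 1896/1716 = 1 − 1.10490 ≈ -0.1049

-0.1049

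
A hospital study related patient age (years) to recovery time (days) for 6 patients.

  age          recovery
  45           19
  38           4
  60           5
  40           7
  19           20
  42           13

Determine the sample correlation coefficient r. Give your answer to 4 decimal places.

n = 6, Σx = 244, Σy = 68, Σx² = 10794, Σy² = 1020, Σxy = 2513
nΣxy − ΣxΣy = 15078 − 16592 = -1514
nΣx² − (Σx)² = 64764 − 59536 = 5228; nΣy² − (Σy)² = 6120 − 4624 = 1496
r = -1514 / √(5228 × 1496) = -1514 / 2796.6208 ≈ -0.5414

-0.5414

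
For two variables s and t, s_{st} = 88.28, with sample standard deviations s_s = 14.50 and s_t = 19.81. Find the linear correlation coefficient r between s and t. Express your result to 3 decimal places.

0.307

r = Cov(s,t) / (s_s · s_t) = 88.28 / (14.50 × 19.81)
  = 88.28 / 287.2450 ≈ 0.307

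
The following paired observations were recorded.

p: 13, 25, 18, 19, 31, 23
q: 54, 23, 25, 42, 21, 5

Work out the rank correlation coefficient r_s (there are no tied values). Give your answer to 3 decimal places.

Rank p: 1, 5, 2, 3, 6, 4
Rank q: 6, 3, 4, 5, 2, 1
d = rank(p) − rank(q): -5, 2, -2, -2, 4, 3; Σd² = 62
ρ = 1 − 6Σd² / [n(n²−1)] = 1 − 6×62 / (6×35) = 1 − 372/210 ≈ -0.771

-0.771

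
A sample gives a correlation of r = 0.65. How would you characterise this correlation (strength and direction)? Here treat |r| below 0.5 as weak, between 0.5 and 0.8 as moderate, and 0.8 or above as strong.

moderate positive

r = 0.65 > 0 so the relationship is positive.
|r| = 0.65, which falls in the moderate range.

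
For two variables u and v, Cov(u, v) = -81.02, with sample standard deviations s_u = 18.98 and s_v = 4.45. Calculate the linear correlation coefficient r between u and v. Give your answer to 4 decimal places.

-0.9593

r = Cov(u,v) / (s_u · s_v) = -81.02 / (18.98 × 4.45)
  = -81.02 / 84.4610 ≈ -0.9593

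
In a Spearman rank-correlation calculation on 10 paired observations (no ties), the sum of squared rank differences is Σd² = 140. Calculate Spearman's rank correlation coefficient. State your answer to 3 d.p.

ρ = 1 − 6Σd² / [n(n²−1)] = 1 − 6×140 / (10×99)
  = 1 − 840/990 = 1 − 0.8485 ≈ 0.152

0.152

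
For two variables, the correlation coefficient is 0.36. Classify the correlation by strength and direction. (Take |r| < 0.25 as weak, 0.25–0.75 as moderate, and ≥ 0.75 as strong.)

moderate positive

r = 0.36 > 0 so the relationship is positive.
|r| = 0.36, which falls in the moderate range.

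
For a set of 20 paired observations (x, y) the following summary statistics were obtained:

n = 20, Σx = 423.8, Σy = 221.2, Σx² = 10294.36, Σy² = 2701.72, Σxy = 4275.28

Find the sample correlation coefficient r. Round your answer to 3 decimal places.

r = (nΣxy − ΣxΣy) / √[(nΣx² − (Σx)²)(nΣy² − (Σy)²)]
Numerator: 20×4275.28 − 423.8×221.2 = -8238.96
Denominator: √[(205887.2 − 179606.44)(54034.4 − 48929.44)] = √[26280.76 × 5104.96] = 11582.8420
r = -8238.96 / 11582.8420 ≈ -0.711

-0.711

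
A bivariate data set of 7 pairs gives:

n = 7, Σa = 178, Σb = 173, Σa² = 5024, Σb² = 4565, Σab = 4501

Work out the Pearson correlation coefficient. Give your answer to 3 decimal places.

r = (nΣab − ΣaΣb) / √[(nΣa² − (Σa)²)(nΣb² − (Σb)²)]
Numerator: 7×4501 − 178×173 = 713
Denominator: √[(35168 − 31684)(31955 − 29929)] = √[3484 × 2026] = 2656.7996
r = 713 / 2656.7996 ≈ 0.268

0.268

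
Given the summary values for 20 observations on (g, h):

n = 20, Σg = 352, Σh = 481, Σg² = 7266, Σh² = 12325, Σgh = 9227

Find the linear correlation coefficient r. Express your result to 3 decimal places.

r = (nΣgh − ΣgΣh) / √[(nΣg² − (Σg)²)(nΣh² − (Σh)²)]
Numerator: 20×9227 − 352×481 = 15228
Denominator: √[(145320 − 123904)(246500 − 231361)] = √[21416 × 15139] = 18006.0219
r = 15228 / 18006.0219 ≈ 0.846

0.846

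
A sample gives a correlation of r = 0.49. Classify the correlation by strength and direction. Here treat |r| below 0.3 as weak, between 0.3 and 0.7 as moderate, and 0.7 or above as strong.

r = 0.49 > 0 so the relationship is positive.
|r| = 0.49, which falls in the moderate range.

moderate positive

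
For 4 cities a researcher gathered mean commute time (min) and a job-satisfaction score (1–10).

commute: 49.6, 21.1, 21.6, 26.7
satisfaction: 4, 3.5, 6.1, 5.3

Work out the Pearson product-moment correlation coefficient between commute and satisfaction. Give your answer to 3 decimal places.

-0.348

n = 4, Σx = 119, Σy = 18.9, Σx² = 4084.82, Σy² = 93.55, Σxy = 545.52
nΣxy − ΣxΣy = 2182.08 − 2249.1 = -67.02
nΣx² − (Σx)² = 16339.28 − 14161 = 2178.28; nΣy² − (Σy)² = 374.2 − 357.21 = 16.99
r = -67.02 / √(2178.28 × 16.99) = -67.02 / 192.3772 ≈ -0.348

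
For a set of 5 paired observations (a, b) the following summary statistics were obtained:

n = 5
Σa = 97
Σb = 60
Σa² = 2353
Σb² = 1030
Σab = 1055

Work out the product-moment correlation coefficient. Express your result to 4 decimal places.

r = (nΣab − ΣaΣb) / √[(nΣa² − (Σa)²)(nΣb² − (Σb)²)]
Numerator: 5×1055 − 97×60 = -545
Denominator: √[(11765 − 9409)(5150 − 3600)] = √[2356 × 1550] = 1910.9683
r = -545 / 1910.9683 ≈ -0.2852

-0.2852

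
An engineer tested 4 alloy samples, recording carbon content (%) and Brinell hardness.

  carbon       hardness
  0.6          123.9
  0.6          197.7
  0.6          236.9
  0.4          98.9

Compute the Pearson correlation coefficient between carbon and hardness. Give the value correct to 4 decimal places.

n = 4, Σx = 2.2, Σy = 657.4, Σx² = 1.24, Σy² = 120339.32, Σxy = 374.66
nΣxy − ΣxΣy = 1498.64 − 1446.28 = 52.36
nΣx² − (Σx)² = 4.96 − 4.84 = 0.12; nΣy² − (Σy)² = 481357.28 − 432174.76 = 49182.52
r = 52.36 / √(0.12 × 49182.52) = 52.36 / 76.8238 ≈ 0.6816

0.6816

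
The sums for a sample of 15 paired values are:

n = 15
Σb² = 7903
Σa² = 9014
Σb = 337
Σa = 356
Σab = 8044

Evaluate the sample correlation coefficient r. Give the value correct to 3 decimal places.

r = (nΣab − ΣaΣb) / √[(nΣa² − (Σa)²)(nΣb² − (Σb)²)]
Numerator: 15×8044 − 356×337 = 688
Denominator: √[(135210 − 126736)(118545 − 113569)] = √[8474 × 4976] = 6493.5833
r = 688 / 6493.5833 ≈ 0.106

0.106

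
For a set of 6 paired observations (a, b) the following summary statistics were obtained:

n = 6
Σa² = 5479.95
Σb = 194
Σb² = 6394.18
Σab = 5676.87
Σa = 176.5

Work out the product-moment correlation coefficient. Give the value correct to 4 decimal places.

r = (nΣab − ΣaΣb) / √[(nΣa² − (Σa)²)(nΣb² − (Σb)²)]
Numerator: 6×5676.87 − 176.5×194 = -179.78
Denominator: √[(32879.7 − 31152.25)(38365.08 − 37636)] = √[1727.45 × 729.08] = 1122.2519
r = -179.78 / 1122.2519 ≈ -0.1602

-0.1602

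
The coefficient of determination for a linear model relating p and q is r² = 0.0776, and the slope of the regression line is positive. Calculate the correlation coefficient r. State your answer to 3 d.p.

|r| = √0.0776 = 0.279
The association is positive, so r = 0.279.

0.279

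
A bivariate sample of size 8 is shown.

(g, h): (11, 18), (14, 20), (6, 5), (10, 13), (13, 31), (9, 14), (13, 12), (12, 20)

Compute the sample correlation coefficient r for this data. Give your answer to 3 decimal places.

0.715

n = 8, Σg = 88, Σh = 133, Σg² = 1016, Σh² = 2619, Σgh = 1563
nΣgh − ΣgΣh = 12504 − 11704 = 800
nΣg² − (Σg)² = 8128 − 7744 = 384; nΣh² − (Σh)² = 20952 − 17689 = 3263
r = 800 / √(384 × 3263) = 800 / 1119.3713 ≈ 0.715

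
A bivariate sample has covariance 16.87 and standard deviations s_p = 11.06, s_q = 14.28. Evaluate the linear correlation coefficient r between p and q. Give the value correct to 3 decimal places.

r = Cov(p,q) / (s_p · s_q) = 16.87 / (11.06 × 14.28)
  = 16.87 / 157.9368 ≈ 0.107

0.107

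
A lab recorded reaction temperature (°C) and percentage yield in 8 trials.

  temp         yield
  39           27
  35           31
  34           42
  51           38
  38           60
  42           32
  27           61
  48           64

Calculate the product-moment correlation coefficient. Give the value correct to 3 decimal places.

-0.106

n = 8, Σx = 314, Σy = 355, Σx² = 12744, Σy² = 17339, Σxy = 13847
nΣxy − ΣxΣy = 110776 − 111470 = -694
nΣx² − (Σx)² = 101952 − 98596 = 3356; nΣy² − (Σy)² = 138712 − 126025 = 12687
r = -694 / √(3356 × 12687) = -694 / 6525.1492 ≈ -0.106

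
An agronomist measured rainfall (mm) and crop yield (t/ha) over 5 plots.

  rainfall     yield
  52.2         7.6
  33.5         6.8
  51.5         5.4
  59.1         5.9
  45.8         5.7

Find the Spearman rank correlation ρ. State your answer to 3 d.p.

0.100

Rank rainfall: 4, 1, 3, 5, 2
Rank yield: 5, 4, 1, 3, 2
d = rank(rainfall) − rank(yield): -1, -3, 2, 2, 0; Σd² = 18
ρ = 1 − 6Σd² / [n(n²−1)] = 1 − 6×18 / (5×24) = 1 − 108/120 ≈ 0.100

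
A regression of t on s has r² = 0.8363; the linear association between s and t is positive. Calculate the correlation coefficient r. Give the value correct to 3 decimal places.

0.914

|r| = √0.8363 = 0.914
The association is positive, so r = 0.914.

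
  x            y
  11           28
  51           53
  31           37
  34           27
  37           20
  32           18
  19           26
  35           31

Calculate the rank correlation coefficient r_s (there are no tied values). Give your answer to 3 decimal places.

0.190

Rank x: 1, 8, 3, 5, 7, 4, 2, 6
Rank y: 5, 8, 7, 4, 2, 1, 3, 6
d = rank(x) − rank(y): -4, 0, -4, 1, 5, 3, -1, 0; Σd² = 68
ρ = 1 − 6Σd² / [n(n²−1)] = 1 − 6×68 / (8×63) = 1 − 408/504 ≈ 0.190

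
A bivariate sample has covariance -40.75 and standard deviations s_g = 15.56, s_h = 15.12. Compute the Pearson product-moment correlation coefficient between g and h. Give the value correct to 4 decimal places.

r = Cov(g,h) / (s_g · s_h) = -40.75 / (15.56 × 15.12)
  = -40.75 / 235.2672 ≈ -0.1732

-0.1732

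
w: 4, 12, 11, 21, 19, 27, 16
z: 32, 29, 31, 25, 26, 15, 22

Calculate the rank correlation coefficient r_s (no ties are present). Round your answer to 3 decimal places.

-0.893

Rank w: 1, 3, 2, 6, 5, 7, 4
Rank z: 7, 5, 6, 3, 4, 1, 2
d = rank(w) − rank(z): -6, -2, -4, 3, 1, 6, 2; Σd² = 106
ρ = 1 − 6Σd² / [n(n²−1)] = 1 − 6×106 / (7×48) = 1 − 636/336 ≈ -0.893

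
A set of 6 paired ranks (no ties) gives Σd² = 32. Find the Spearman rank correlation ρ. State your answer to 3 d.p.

0.086

ρ = 1 − 6Σd² / [n(n²−1)] = 1 − 6×32 / (6×35)
  = 1 − 192/210 = 1 − 0.9143 ≈ 0.086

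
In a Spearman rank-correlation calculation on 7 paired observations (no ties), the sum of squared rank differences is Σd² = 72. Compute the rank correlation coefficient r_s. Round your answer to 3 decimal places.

-0.286

ρ = 1 − 6Σd² / [n(n²−1)] = 1 − 6×72 / (7×48)
  = 1 − 432/336 = 1 − 1.2857 ≈ -0.286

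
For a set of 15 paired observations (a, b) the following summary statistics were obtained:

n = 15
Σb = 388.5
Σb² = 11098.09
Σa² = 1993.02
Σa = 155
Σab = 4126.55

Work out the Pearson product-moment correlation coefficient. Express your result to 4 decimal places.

r = (nΣab − ΣaΣb) / √[(nΣa² − (Σa)²)(nΣb² − (Σb)²)]
Numerator: 15×4126.55 − 155×388.5 = 1680.75
Denominator: √[(29895.3 − 24025)(166471.35 − 150932.25)] = √[5870.3 × 15539.1] = 9550.8732
r = 1680.75 / 9550.8732 ≈ 0.1760

0.1760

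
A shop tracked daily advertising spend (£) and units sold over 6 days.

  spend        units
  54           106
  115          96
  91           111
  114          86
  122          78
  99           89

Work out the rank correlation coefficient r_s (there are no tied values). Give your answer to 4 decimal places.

Rank spend: 1, 5, 2, 4, 6, 3
Rank units: 5, 4, 6, 2, 1, 3
d = rank(spend) − rank(units): -4, 1, -4, 2, 5, 0; Σd² = 62
ρ = 1 − 6Σd² / [n(n²−1)] = 1 − 6×62 / (6×35) = 1 − 372/210 ≈ -0.7714

-0.7714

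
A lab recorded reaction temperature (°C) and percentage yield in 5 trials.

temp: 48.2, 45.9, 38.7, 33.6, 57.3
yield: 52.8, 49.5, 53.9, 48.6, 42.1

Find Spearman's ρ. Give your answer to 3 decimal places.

-0.300

Rank temp: 4, 3, 2, 1, 5
Rank yield: 4, 3, 5, 2, 1
d = rank(temp) − rank(yield): 0, 0, -3, -1, 4; Σd² = 26
ρ = 1 − 6Σd² / [n(n²−1)] = 1 − 6×26 / (5×24) = 1 − 156/120 ≈ -0.300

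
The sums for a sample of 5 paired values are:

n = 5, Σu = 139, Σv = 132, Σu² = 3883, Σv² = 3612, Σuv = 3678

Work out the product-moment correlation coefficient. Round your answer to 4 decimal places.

r = (nΣuv − ΣuΣv) / √[(nΣu² − (Σu)²)(nΣv² − (Σv)²)]
Numerator: 5×3678 − 139×132 = 42
Denominator: √[(19415 − 19321)(18060 − 17424)] = √[94 × 636] = 244.5077
r = 42 / 244.5077 ≈ 0.1718

0.1718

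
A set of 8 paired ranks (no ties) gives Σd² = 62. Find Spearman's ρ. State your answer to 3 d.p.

0.262

ρ = 1 − 6Σd² / [n(n²−1)] = 1 − 6×62 / (8×63)
  = 1 − 372/504 = 1 − 0.7381 ≈ 0.262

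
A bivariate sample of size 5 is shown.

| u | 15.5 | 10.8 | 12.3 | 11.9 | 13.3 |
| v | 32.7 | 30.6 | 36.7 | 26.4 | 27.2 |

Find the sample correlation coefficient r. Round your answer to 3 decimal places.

n = 5, Σu = 63.8, Σv = 153.6, Σu² = 826.68, Σv² = 4789.34, Σuv = 1964.66
nΣuv − ΣuΣv = 9823.3 − 9799.68 = 23.62
nΣu² − (Σu)² = 4133.4 − 4070.44 = 62.96; nΣv² − (Σv)² = 23946.7 − 23592.96 = 353.74
r = 23.62 / √(62.96 × 353.74) = 23.62 / 149.2363 ≈ 0.158

0.158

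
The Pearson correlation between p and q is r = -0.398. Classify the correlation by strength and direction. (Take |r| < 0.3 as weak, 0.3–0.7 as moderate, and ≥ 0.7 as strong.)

r = -0.398 < 0 so the relationship is negative.
|r| = 0.398, which falls in the moderate range.

moderate negative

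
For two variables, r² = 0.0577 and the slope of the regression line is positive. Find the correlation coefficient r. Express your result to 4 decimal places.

|r| = √0.0577 = 0.2402
The association is positive, so r = 0.2402.

0.2402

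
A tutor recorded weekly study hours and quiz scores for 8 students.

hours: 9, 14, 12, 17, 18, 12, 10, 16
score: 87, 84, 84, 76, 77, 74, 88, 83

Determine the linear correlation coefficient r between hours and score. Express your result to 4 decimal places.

n = 8, Σx = 108, Σy = 653, Σx² = 1534, Σy² = 53495, Σxy = 8741
nΣxy − ΣxΣy = 69928 − 70524 = -596
nΣx² − (Σx)² = 12272 − 11664 = 608; nΣy² − (Σy)² = 427960 − 426409 = 1551
r = -596 / √(608 × 1551) = -596 / 971.0860 ≈ -0.6137

-0.6137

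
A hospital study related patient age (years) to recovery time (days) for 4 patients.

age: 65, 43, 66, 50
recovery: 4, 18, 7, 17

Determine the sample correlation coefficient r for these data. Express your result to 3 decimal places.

n = 4, Σx = 224, Σy = 46, Σx² = 12930, Σy² = 678, Σxy = 2346
nΣxy − ΣxΣy = 9384 − 10304 = -920
nΣx² − (Σx)² = 51720 − 50176 = 1544; nΣy² − (Σy)² = 2712 − 2116 = 596
r = -920 / √(1544 × 596) = -920 / 959.2831 ≈ -0.959

-0.959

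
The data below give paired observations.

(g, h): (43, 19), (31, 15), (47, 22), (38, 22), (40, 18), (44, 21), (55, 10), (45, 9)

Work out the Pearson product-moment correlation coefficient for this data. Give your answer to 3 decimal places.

-0.315

n = 8, Σg = 343, Σh = 136, Σg² = 15049, Σh² = 2500, Σgh = 5751
nΣgh − ΣgΣh = 46008 − 46648 = -640
nΣg² − (Σg)² = 120392 − 117649 = 2743; nΣh² − (Σh)² = 20000 − 18496 = 1504
r = -640 / √(2743 × 1504) = -640 / 2031.1258 ≈ -0.315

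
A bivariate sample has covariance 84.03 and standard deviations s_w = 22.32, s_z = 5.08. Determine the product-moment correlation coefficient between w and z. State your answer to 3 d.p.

0.741

r = Cov(w,z) / (s_w · s_z) = 84.03 / (22.32 × 5.08)
  = 84.03 / 113.3856 ≈ 0.741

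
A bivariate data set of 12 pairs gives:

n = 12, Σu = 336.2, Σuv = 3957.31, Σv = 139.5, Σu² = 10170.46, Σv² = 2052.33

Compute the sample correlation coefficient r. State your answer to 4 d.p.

r = (nΣuv − ΣuΣv) / √[(nΣu² − (Σu)²)(nΣv² − (Σv)²)]
Numerator: 12×3957.31 − 336.2×139.5 = 587.82
Denominator: √[(122045.52 − 113030.44)(24627.96 − 19460.25)] = √[9015.08 × 5167.71] = 6825.4904
r = 587.82 / 6825.4904 ≈ 0.0861

0.0861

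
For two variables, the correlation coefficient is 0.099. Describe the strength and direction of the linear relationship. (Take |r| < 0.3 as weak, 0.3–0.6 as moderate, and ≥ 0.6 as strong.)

r = 0.099 > 0 so the relationship is positive.
|r| = 0.099, which falls in the weak range.

weak positive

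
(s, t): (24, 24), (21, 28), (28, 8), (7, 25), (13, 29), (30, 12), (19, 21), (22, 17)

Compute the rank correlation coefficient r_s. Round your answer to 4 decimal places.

Rank s: 6, 4, 7, 1, 2, 8, 3, 5
Rank t: 5, 7, 1, 6, 8, 2, 4, 3
d = rank(s) − rank(t): 1, -3, 6, -5, -6, 6, -1, 2; Σd² = 148
ρ = 1 − 6Σd² / [n(n²−1)] = 1 − 6×148 / (8×63) = 1 − 888/504 ≈ -0.7619

-0.7619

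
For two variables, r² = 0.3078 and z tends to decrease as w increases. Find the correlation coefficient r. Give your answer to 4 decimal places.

|r| = √0.3078 = 0.5548
The association is negative, so r = −0.5548.

-0.5548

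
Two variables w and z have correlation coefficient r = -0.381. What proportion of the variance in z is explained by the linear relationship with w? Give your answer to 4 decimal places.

0.1452

r² = (-0.381)² = 0.1452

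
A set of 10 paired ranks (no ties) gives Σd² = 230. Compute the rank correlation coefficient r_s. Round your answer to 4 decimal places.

-0.3939

ρ = 1 − 6Σd² / [n(n²−1)] = 1 − 6×230 / (10×99)
  = 1 − 1380/990 = 1 − 1.39394 ≈ -0.3939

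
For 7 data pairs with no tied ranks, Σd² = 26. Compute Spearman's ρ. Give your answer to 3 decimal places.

0.536

ρ = 1 − 6Σd² / [n(n²−1)] = 1 − 6×26 / (7×48)
  = 1 − 156/336 = 1 − 0.4643 ≈ 0.536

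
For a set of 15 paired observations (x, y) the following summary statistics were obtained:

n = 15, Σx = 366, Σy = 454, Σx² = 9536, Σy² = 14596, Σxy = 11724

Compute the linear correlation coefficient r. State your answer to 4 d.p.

0.8983

r = (nΣxy − ΣxΣy) / √[(nΣx² − (Σx)²)(nΣy² − (Σy)²)]
Numerator: 15×11724 − 366×454 = 9696
Denominator: √[(143040 − 133956)(218940 − 206116)] = √[9084 × 12824] = 10793.2023
r = 9696 / 10793.2023 ≈ 0.8983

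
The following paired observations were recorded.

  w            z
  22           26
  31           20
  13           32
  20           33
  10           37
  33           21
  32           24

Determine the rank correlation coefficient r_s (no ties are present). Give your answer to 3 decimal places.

-0.857

Rank w: 4, 5, 2, 3, 1, 7, 6
Rank z: 4, 1, 5, 6, 7, 2, 3
d = rank(w) − rank(z): 0, 4, -3, -3, -6, 5, 3; Σd² = 104
ρ = 1 − 6Σd² / [n(n²−1)] = 1 − 6×104 / (7×48) = 1 − 624/336 ≈ -0.857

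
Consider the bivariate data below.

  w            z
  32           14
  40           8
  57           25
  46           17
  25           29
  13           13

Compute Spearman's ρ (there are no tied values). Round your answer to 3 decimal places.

Rank w: 3, 4, 6, 5, 2, 1
Rank z: 3, 1, 5, 4, 6, 2
d = rank(w) − rank(z): 0, 3, 1, 1, -4, -1; Σd² = 28
ρ = 1 − 6Σd² / [n(n²−1)] = 1 − 6×28 / (6×35) = 1 − 168/210 ≈ 0.200

0.200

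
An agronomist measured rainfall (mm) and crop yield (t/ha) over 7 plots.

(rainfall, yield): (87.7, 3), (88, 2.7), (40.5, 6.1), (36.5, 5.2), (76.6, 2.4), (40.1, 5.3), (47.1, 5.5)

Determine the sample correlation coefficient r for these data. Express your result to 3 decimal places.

n = 7, Σx = 416.5, Σy = 30.2, Σx² = 28101.77, Σy² = 144.64, Σxy = 1592.97
nΣxy − ΣxΣy = 11150.79 − 12578.3 = -1427.51
nΣx² − (Σx)² = 196712.39 − 173472.25 = 23240.14; nΣy² − (Σy)² = 1012.48 − 912.04 = 100.44
r = -1427.51 / √(23240.14 × 100.44) = -1427.51 / 1527.8219 ≈ -0.934

-0.934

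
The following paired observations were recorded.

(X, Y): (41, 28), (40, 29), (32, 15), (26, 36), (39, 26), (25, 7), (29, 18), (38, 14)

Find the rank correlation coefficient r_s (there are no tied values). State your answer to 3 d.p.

Rank X: 8, 7, 4, 2, 6, 1, 3, 5
Rank Y: 6, 7, 3, 8, 5, 1, 4, 2
d = rank(X) − rank(Y): 2, 0, 1, -6, 1, 0, -1, 3; Σd² = 52
ρ = 1 − 6Σd² / [n(n²−1)] = 1 − 6×52 / (8×63) = 1 − 312/504 ≈ 0.381

0.381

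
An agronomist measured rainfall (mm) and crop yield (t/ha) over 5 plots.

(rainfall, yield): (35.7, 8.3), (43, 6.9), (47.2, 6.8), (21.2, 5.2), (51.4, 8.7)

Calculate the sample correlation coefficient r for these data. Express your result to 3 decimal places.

n = 5, Σx = 198.5, Σy = 35.9, Σx² = 8442.73, Σy² = 265.47, Σxy = 1471.39
nΣxy − ΣxΣy = 7356.95 − 7126.15 = 230.8
nΣx² − (Σx)² = 42213.65 − 39402.25 = 2811.4; nΣy² − (Σy)² = 1327.35 − 1288.81 = 38.54
r = 230.8 / √(2811.4 × 38.54) = 230.8 / 329.1677 ≈ 0.701

0.701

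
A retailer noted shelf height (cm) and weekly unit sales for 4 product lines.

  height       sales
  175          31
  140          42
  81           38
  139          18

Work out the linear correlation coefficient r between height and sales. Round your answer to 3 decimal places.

n = 4, Σx = 535, Σy = 129, Σx² = 76107, Σy² = 4493, Σxy = 16885
nΣxy − ΣxΣy = 67540 − 69015 = -1475
nΣx² − (Σx)² = 304428 − 286225 = 18203; nΣy² − (Σy)² = 17972 − 16641 = 1331
r = -1475 / √(18203 × 1331) = -1475 / 4922.2142 ≈ -0.300

-0.300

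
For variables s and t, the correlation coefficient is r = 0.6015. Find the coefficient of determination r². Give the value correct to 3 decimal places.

0.362

r² = (0.6015)² = 0.362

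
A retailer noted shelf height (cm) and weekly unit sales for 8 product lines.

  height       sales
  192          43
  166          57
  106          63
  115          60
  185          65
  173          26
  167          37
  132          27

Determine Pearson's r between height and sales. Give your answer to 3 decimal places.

-0.230

n = 8, Σx = 1236, Σy = 378, Σx² = 198348, Σy² = 19666, Σxy = 57562
nΣxy − ΣxΣy = 460496 − 467208 = -6712
nΣx² − (Σx)² = 1586784 − 1527696 = 59088; nΣy² − (Σy)² = 157328 − 142884 = 14444
r = -6712 / √(59088 × 14444) = -6712 / 29214.1588 ≈ -0.230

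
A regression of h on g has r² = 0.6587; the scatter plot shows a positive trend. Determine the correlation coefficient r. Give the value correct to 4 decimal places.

|r| = √0.6587 = 0.8116
The association is positive, so r = 0.8116.

0.8116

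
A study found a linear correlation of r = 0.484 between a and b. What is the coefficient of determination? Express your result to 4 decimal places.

0.2343

r² = (0.484)² = 0.2343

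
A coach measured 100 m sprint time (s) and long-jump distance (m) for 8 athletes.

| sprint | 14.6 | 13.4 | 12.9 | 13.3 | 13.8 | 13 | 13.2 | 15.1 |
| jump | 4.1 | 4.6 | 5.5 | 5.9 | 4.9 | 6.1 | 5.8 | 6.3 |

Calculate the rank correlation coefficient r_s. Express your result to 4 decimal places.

-0.1429

Rank sprint: 7, 5, 1, 4, 6, 2, 3, 8
Rank jump: 1, 2, 4, 6, 3, 7, 5, 8
d = rank(sprint) − rank(jump): 6, 3, -3, -2, 3, -5, -2, 0; Σd² = 96
ρ = 1 − 6Σd² / [n(n²−1)] = 1 − 6×96 / (8×63) = 1 − 576/504 ≈ -0.1429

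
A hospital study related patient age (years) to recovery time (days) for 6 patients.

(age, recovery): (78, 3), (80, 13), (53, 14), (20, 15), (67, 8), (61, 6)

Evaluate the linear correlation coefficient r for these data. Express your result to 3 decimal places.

n = 6, Σx = 359, Σy = 59, Σx² = 23903, Σy² = 699, Σxy = 3218
nΣxy − ΣxΣy = 19308 − 21181 = -1873
nΣx² − (Σx)² = 143418 − 128881 = 14537; nΣy² − (Σy)² = 4194 − 3481 = 713
r = -1873 / √(14537 × 713) = -1873 / 3219.4535 ≈ -0.582

-0.582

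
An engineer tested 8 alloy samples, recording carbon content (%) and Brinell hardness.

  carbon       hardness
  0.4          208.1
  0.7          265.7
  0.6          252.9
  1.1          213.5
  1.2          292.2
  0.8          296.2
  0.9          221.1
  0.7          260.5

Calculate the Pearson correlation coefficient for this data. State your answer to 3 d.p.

n = 8, Σx = 6.4, Σy = 2010.2, Σx² = 5.6, Σy² = 513303.5, Σxy = 1624.76
nΣxy − ΣxΣy = 12998.08 − 12865.28 = 132.8
nΣx² − (Σx)² = 44.8 − 40.96 = 3.84; nΣy² − (Σy)² = 4106428 − 4040904.04 = 65523.96
r = 132.8 / √(3.84 × 65523.96) = 132.8 / 501.6094 ≈ 0.265

0.265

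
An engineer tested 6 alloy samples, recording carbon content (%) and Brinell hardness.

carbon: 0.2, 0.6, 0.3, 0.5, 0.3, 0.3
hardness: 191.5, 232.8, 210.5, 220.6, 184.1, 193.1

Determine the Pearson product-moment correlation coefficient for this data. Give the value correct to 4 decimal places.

0.8833

n = 6, Σx = 2.2, Σy = 1232.6, Σx² = 0.92, Σy² = 255023.12, Σxy = 464.59
nΣxy − ΣxΣy = 2787.54 − 2711.72 = 75.82
nΣx² − (Σx)² = 5.52 − 4.84 = 0.68; nΣy² − (Σy)² = 1530138.72 − 1519302.76 = 10835.96
r = 75.82 / √(0.68 × 10835.96) = 75.82 / 85.8397 ≈ 0.8833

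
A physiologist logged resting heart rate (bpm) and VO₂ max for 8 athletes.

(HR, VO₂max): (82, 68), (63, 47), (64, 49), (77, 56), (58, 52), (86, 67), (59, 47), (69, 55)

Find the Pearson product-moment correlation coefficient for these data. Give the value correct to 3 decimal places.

n = 8, Σx = 558, Σy = 441, Σx² = 39720, Σy² = 24797, Σxy = 31331
nΣxy − ΣxΣy = 250648 − 246078 = 4570
nΣx² − (Σx)² = 317760 − 311364 = 6396; nΣy² − (Σy)² = 198376 − 194481 = 3895
r = 4570 / √(6396 × 3895) = 4570 / 4991.2343 ≈ 0.916

0.916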